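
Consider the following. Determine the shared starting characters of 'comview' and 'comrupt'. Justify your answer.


Compare from the start: 3 characters match: 'com'. Mismatch at position 4: 'v' vs 'r'.

com


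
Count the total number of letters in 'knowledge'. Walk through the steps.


Spell out 'knowledge' and number each letter: k(1), n(2), o(3), w(4), l(5), e(6), d(7), g(8), e(9). Total: 9 letters.

9


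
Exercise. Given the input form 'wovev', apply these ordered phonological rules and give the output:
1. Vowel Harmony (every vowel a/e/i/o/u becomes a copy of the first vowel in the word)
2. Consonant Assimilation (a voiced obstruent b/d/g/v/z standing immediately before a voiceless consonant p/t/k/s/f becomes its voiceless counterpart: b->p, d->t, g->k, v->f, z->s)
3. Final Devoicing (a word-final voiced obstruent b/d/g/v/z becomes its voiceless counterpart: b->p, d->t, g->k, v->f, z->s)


Starting form: 'wovev'
Rule 1: Vowel Harmony: all vowels become 'o' (matching first vowel). 'wovev' -> 'wovov'
Rule 2: Consonant Assimilation: no voiced obstruent (b/d/g/v/z) stands immediately before a voiceless consonant (p/t/k/s/f). No change.
Rule 3: Final Devoicing: word-final voiced obstruent 'v' becomes voiceless 'f'. 'wovov' -> 'wovof'
Final form: 'wovof'

wovof


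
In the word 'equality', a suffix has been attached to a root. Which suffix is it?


The word 'equality' = 'equal' (root) + '-ity' (suffix). The suffix is '-ity'.

ity


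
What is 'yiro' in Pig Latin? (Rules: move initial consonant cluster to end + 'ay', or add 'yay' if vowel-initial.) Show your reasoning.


'yiro': move consonant cluster 'y' to end and add 'ay': 'iroyay'.

iroyay


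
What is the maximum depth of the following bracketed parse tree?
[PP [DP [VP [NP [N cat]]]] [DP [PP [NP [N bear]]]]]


Count bracket nesting levels:
'[' at pos 0: depth = 1
'[' at pos 4: depth = 2
'[' at pos 8: depth = 3
'[' at pos 12: depth = 4
'[' at pos 16: depth = 5
'[' at pos 27: depth = 2
'[' at pos 31: depth = 3
'[' at pos 35: depth = 4
'[' at pos 39: depth = 5
Maximum depth reached: 5

5


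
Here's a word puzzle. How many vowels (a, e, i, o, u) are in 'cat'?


Vowels in 'cat': a = 1 vowels.

1


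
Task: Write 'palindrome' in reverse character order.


Reverse 'palindrome' character by character: 'emordnilap'.

emordnilap


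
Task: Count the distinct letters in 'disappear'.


Unique letters in 'disappear': {a, d, e, i, p, r, s} = 7 distinct letters.

7


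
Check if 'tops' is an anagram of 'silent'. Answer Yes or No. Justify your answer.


Sorted letters of 'tops': 'opst'
Sorted letters of 'silent': 'eilnst'
They do not match.

No


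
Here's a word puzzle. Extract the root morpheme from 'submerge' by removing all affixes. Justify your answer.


Remove prefix 'sub' from 'submerge' to get root 'merge'.

merge


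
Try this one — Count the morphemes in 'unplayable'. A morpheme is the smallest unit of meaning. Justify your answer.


Decomposition: un- (prefix) + play (root) + -able (suffix) = 3 morpheme(s)

3 morphemes


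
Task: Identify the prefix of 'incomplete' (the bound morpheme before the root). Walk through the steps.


The word 'incomplete' = 'in' (prefix) + 'complete' (root). The prefix is 'in'.

in


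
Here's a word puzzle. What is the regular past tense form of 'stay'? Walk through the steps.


Apply rule: Add -ed. 'stay' becomes 'stayed'.

stayed


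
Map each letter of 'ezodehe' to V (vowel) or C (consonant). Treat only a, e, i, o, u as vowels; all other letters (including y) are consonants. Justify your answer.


Letter mapping: e = V, z = C, o = V, d = C, e = V, h = C, e = V.

VCVCVCV


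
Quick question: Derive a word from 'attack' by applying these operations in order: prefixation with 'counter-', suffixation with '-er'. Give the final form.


Step 1: Add prefix 'counter-' to 'attack' = 'counterattack'
Step 2: Add suffix '-er' to 'counterattack' = 'counterattacker'

counterattacker


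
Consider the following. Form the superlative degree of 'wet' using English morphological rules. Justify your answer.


Apply superlative formation (double final consonant, add -est): 'wet' -> 'wettest'.

wettest


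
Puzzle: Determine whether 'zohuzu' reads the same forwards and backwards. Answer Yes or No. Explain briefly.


Forward: 'zohuzu'
Reversed: 'uzuhoz'
They differ.

No


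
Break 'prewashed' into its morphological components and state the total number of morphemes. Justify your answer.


Step 1: Identify prefix: 'pre' (meaning: before)
Step 2: Identify root: 'wash'
Step 3: Identify suffix(es): 'ed'
Decomposition: pre- (prefix: before) + wash (root) + -ed (suffix: past)
Total morphemes: 3

3 morphemes (pre- (prefix: before) + wash (root) + -ed (suffix: past))


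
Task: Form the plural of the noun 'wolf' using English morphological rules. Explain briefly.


Apply rule: Change -f to -ves. 'wolf' becomes 'wolves'.

wolves


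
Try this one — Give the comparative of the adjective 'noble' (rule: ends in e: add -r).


Apply comparative formation (ends in e: add -r): 'noble' -> 'nobler'.

nobler


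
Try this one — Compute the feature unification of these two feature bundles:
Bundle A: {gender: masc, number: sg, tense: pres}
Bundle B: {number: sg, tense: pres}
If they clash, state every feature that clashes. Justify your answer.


Compare features:
gender: A=masc vs B=_ -> unified: masc
number: A=sg vs B=sg -> unified: sg
tense: A=pres vs B=pres -> unified: pres
No clashes found.

Unified: {gender: masc, number: sg, tense: pres}


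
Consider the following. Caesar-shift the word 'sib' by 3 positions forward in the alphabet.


Shift each letter by 3: s -> v, i -> l, b -> e. Result: 'vle'.

vle


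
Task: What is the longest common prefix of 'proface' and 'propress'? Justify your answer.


Compare from the start: 3 characters match: 'pro'. Mismatch at position 4: 'f' vs 'p'.

pro


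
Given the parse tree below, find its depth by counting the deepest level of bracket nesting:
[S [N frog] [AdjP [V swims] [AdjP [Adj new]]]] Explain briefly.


Count bracket nesting levels:
'[' at pos 0: depth = 1
'[' at pos 3: depth = 2
'[' at pos 12: depth = 2
'[' at pos 18: depth = 3
'[' at pos 28: depth = 3
'[' at pos 34: depth = 4
Maximum depth reached: 4

4


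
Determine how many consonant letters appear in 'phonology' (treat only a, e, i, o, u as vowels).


Consonants in 'phonology': p, h, n, l, g, y = 6 consonants.

6


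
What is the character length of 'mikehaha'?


Spell out 'mikehaha' and number each letter: m(1), i(2), k(3), e(4), h(5), a(6), h(7), a(8). Total: 8 letters.

8


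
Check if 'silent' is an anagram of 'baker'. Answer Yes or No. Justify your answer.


Sorted letters of 'silent': 'eilnst'
Sorted letters of 'baker': 'abekr'
They do not match.

No


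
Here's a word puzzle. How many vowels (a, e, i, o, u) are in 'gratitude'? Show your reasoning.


Vowels in 'gratitude': a, i, u, e = 4 vowels.

4


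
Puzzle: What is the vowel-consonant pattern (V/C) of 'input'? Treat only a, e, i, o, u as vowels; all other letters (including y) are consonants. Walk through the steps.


Letter mapping: i = V, n = C, p = C, u = V, t = C.

VCCVC


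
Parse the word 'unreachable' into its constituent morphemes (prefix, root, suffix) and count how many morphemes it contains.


Step 1: Identify prefix: 'un' (meaning: not/reverse)
Step 2: Identify root: 'reach'
Step 3: Identify suffix(es): 'able'
Decomposition: un- (prefix: not/reverse) + reach (root) + -able (suffix: capable of)
Total morphemes: 3

3 morphemes (un- (prefix: not/reverse) + reach (root) + -able (suffix: capable of))


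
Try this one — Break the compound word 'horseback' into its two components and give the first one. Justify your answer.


Split 'horseback' into 'horse' + 'back'. The first part is 'horse'.

horse


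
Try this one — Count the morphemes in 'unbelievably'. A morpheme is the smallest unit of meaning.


Decomposition: un- (prefix) + believe (root) + -able (suffix) + -ly (suffix) = 4 morpheme(s)

4 morphemes


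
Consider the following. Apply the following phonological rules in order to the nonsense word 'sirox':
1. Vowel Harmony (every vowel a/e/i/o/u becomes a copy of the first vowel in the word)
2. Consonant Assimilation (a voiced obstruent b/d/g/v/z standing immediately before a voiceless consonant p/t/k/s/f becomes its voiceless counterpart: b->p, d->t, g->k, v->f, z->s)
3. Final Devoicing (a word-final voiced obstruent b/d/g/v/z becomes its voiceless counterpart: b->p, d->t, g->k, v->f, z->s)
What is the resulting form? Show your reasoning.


Starting form: 'sirox'
Rule 1: Vowel Harmony: all vowels become 'i' (matching first vowel). 'sirox' -> 'sirix'
Rule 2: Consonant Assimilation: no voiced obstruent (b/d/g/v/z) stands immediately before a voiceless consonant (p/t/k/s/f). No change.
Rule 3: Final Devoicing: final consonant 'x' is not one of the voiced obstruents b/d/g/v/z. No change.
Final form: 'sirix'

sirix


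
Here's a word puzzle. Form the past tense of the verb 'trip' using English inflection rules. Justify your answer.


Apply rule: Double final consonant and add -ed. 'trip' becomes 'tripped'.

tripped


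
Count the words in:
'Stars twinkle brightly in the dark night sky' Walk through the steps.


Split into words: Stars | twinkle | brightly | in | the | dark | night | sky = 8 words.

8


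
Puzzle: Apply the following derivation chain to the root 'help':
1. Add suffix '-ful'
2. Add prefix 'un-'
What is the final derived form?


Step 1: Add suffix '-ful' to 'help' = 'helpful'
Step 2: Add prefix 'un-' to 'helpful' = 'unhelpful'

unhelpful


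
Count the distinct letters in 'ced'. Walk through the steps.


Unique letters in 'ced': {c, d, e} = 3 distinct letters.

3


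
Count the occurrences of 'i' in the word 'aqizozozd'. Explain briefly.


Letter 'i' in 'aqizozozd': found at position(s) 3 = 1 occurrence(s).

1


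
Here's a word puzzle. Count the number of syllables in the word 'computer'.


Break 'computer' into syllables: com-pu-ter -> com | pu | ter = 3 syllables

3 syllables


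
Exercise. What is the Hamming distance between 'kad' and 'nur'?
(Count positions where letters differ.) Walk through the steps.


Alignment:
Position 1: 'k' vs 'n' = DIFFER
Position 2: 'a' vs 'u' = DIFFER
Position 3: 'd' vs 'r' = DIFFER
Total differences: 3

3


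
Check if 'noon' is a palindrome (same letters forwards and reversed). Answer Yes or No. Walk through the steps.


Forward: 'noon'
Reversed: 'noon'
They are identical.

Yes


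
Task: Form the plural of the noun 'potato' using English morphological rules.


Apply rule: Add -es (consonant + o). 'potato' becomes 'potatoes'.

potatoes


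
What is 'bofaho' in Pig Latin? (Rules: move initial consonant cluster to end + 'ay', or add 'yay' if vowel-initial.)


'bofaho': move consonant cluster 'b' to end and add 'ay': 'ofahobay'.

ofahobay


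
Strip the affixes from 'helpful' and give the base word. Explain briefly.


Remove suffix '-ful' from 'helpful' to get root 'help'.

help


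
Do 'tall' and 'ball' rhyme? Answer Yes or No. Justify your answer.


Rime (stressed vowel + following sounds) of 'tall': -all = /ɔːl/
Rime of 'ball': -all = /ɔːl/
/ɔːl/ and /ɔːl/ are the same ending sound, so the words rhyme.

Yes


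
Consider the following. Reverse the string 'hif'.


Reverse 'hif' character by character: 'fih'.

fih


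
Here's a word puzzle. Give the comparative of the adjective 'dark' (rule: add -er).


Apply comparative formation (add -er): 'dark' -> 'darker'.

darker


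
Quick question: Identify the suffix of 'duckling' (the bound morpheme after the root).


The word 'duckling' = 'duck' (root) + '-ling' (suffix). The suffix is '-ling'.

ling


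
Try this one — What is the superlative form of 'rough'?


Apply superlative formation (add -est): 'rough' -> 'roughest'.

roughest


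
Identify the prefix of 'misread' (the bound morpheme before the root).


The word 'misread' = 'mis' (prefix) + 'read' (root). The prefix is 'mis'.

mis


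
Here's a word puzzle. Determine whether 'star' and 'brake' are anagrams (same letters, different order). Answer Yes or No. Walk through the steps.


Sorted letters of 'star': 'arst'
Sorted letters of 'brake': 'abekr'
They do not match.

No


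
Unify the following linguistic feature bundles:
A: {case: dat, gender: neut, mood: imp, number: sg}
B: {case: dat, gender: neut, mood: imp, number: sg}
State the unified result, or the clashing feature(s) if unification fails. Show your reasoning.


Compare features:
case: A=dat vs B=dat -> unified: dat
gender: A=neut vs B=neut -> unified: neut
mood: A=imp vs B=imp -> unified: imp
number: A=sg vs B=sg -> unified: sg
No clashes found.

Unified: {case: dat, gender: neut, mood: imp, number: sg}


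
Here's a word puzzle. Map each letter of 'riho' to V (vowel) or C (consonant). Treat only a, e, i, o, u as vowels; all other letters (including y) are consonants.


Letter mapping: r = C, i = V, h = C, o = V.

CVCV


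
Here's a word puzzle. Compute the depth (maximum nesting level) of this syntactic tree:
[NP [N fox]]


Count bracket nesting levels:
'[' at pos 0: depth = 1
'[' at pos 4: depth = 2
Maximum depth reached: 2

2


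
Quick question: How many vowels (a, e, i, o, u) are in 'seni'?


Vowels in 'seni': e, i = 2 vowels.

2


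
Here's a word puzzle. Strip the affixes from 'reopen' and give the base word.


Remove prefix 're' from 'reopen' to get root 'open'.

open


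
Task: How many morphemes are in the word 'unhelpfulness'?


Decomposition: un- (prefix) + help (root) + -ful (suffix) + -ness (suffix) = 4 morpheme(s)

4 morphemes


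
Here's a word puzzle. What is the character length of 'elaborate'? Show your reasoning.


Spell out 'elaborate' and number each letter: e(1), l(2), a(3), b(4), o(5), r(6), a(7), t(8), e(9). Total: 9 letters.

9


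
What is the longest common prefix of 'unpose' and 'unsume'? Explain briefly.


Compare from the start: 2 characters match: 'un'. Mismatch at position 3: 'p' vs 's'.

un


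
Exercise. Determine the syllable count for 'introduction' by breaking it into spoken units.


Break 'introduction' into syllables: in-tro-duc-tion -> in | tro | duc | tion = 4 syllables

4 syllables


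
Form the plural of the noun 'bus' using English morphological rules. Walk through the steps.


Apply rule: Add -es (sibilant/fricative ending). 'bus' becomes 'buses'.

buses


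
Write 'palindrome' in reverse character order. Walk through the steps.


Reverse 'palindrome' character by character: 'emordnilap'.

emordnilap


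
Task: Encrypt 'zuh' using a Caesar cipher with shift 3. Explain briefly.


Shift each letter by 3: z -> c, u -> x, h -> k. Result: 'cxk'.

cxk


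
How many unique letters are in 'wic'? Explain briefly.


Unique letters in 'wic': {c, i, w} = 3 distinct letters.

3


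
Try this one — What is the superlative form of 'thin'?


Apply superlative formation (double final consonant, add -est): 'thin' -> 'thinnest'.

thinnest


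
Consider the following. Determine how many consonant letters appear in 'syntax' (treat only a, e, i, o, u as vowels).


Consonants in 'syntax': s, y, n, t, x = 5 consonants.

5


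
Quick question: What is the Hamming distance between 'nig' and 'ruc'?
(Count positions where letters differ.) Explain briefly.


Alignment:
Position 1: 'n' vs 'r' = DIFFER
Position 2: 'i' vs 'u' = DIFFER
Position 3: 'g' vs 'c' = DIFFER
Total differences: 3

3


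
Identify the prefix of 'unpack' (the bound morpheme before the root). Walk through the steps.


The word 'unpack' = 'un' (prefix) + 'pack' (root). The prefix is 'un'.

un


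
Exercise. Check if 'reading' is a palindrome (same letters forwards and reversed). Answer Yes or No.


Forward: 'reading'
Reversed: 'gnidaer'
They differ.

No


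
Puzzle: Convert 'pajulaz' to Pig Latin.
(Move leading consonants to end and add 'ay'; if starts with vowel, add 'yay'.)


'pajulaz': move consonant cluster 'p' to end and add 'ay': 'ajulazpay'.

ajulazpay


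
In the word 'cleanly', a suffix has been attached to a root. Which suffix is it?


The word 'cleanly' = 'clean' (root) + '-ly' (suffix). The suffix is '-ly'.

ly


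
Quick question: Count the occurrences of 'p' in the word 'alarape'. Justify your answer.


Letter 'p' in 'alarape': found at position(s) 6 = 1 occurrence(s).

1


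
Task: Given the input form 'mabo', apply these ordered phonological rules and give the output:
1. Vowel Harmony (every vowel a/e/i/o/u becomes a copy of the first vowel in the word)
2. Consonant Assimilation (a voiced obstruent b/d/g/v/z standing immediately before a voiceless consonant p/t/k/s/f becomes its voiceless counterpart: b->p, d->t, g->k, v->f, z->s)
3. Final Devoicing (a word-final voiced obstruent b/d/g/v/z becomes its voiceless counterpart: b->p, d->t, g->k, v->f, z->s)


Starting form: 'mabo'
Rule 1: Vowel Harmony: all vowels become 'a' (matching first vowel). 'mabo' -> 'maba'
Rule 2: Consonant Assimilation: no voiced obstruent (b/d/g/v/z) stands immediately before a voiceless consonant (p/t/k/s/f). No change.
Rule 3: Final Devoicing: the word ends in the vowel 'a', not a consonant. No change.
Final form: 'maba'

maba


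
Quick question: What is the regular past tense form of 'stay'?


Apply rule: Add -ed. 'stay' becomes 'stayed'.

stayed


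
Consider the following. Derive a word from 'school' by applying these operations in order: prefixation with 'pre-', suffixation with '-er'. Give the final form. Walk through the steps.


Step 1: Add prefix 'pre-' to 'school' = 'preschool'
Step 2: Add suffix '-er' to 'preschool' = 'preschooler'

preschooler


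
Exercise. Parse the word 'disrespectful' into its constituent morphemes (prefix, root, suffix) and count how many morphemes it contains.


Step 1: Identify prefix: 'dis' (meaning: not/apart)
Step 2: Identify root: 'respect'
Step 3: Identify suffix(es): 'ful'
Decomposition: dis- (prefix: not/apart) + respect (root) + -ful (suffix: full of)
Total morphemes: 3

3 morphemes (dis- (prefix: not/apart) + respect (root) + -ful (suffix: full of))


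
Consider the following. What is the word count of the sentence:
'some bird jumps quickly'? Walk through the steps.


Split into words: some | bird | jumps | quickly = 4 words.

4


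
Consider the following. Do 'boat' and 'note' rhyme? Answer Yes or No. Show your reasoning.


Rime (stressed vowel + following sounds) of 'boat': -oat = /oʊt/
Rime of 'note': -ote = /oʊt/
/oʊt/ and /oʊt/ are the same ending sound, so the words rhyme.

Yes


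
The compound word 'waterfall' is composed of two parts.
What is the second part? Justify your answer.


Split 'waterfall' into 'water' + 'fall'. The second part is 'fall'.

fall


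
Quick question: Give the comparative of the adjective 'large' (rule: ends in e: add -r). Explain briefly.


Apply comparative formation (ends in e: add -r): 'large' -> 'larger'.

larger


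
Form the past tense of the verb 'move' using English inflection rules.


Apply rule: Add -d (word ends in -e). 'move' becomes 'moved'.

moved


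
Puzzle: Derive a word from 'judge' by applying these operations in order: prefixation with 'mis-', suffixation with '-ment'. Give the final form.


Step 1: Add prefix 'mis-' to 'judge' = 'misjudge'
Step 2: Add suffix '-ment' to 'misjudge' = 'misjudgment'

misjudgment


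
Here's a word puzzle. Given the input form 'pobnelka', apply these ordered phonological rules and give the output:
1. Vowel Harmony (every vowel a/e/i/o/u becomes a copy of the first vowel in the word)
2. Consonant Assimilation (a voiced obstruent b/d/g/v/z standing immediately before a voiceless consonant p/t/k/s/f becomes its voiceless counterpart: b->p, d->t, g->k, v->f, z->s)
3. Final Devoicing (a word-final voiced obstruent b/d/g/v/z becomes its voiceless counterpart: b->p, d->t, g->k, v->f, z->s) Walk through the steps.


Starting form: 'pobnelka'
Rule 1: Vowel Harmony: all vowels become 'o' (matching first vowel). 'pobnelka' -> 'pobnolko'
Rule 2: Consonant Assimilation: no voiced obstruent (b/d/g/v/z) stands immediately before a voiceless consonant (p/t/k/s/f). No change.
Rule 3: Final Devoicing: the word ends in the vowel 'o', not a consonant. No change.
Final form: 'pobnolko'

pobnolko


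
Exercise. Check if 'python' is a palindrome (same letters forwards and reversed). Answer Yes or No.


Forward: 'python'
Reversed: 'nohtyp'
They differ.

No


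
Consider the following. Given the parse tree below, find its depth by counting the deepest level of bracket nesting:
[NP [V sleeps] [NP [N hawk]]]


Count bracket nesting levels:
'[' at pos 0: depth = 1
'[' at pos 4: depth = 2
'[' at pos 15: depth = 2
'[' at pos 19: depth = 3
Maximum depth reached: 3

3


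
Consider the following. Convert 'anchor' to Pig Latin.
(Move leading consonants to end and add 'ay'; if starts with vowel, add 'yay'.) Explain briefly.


'anchor' starts with a vowel, so add 'yay': 'anchoryay'.

anchoryay


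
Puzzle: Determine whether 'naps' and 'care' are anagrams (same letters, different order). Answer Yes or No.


Sorted letters of 'naps': 'anps'
Sorted letters of 'care': 'acer'
They do not match.

No


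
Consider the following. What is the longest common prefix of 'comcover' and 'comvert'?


Compare from the start: 3 characters match: 'com'. Mismatch at position 4: 'c' vs 'v'.

com


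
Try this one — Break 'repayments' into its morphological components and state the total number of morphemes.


Step 1: Identify prefix: 're' (meaning: again)
Step 2: Identify root: 'pay'
Step 3: Identify suffix(es): 'ment, s'
Decomposition: re- (prefix: again) + pay (root) + -ment (suffix: action/result) + -s (plural)
Total morphemes: 4

4 morphemes (re- (prefix: again) + pay (root) + -ment (suffix: action/result) + -s (plural))


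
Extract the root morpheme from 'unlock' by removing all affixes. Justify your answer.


Remove prefix 'un' from 'unlock' to get root 'lock'.

lock


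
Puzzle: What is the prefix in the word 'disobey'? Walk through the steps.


The word 'disobey' = 'dis' (prefix) + 'obey' (root). The prefix is 'dis'.

dis


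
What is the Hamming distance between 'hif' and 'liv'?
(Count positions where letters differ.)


Alignment:
Position 1: 'h' vs 'l' = DIFFER
Position 2: 'i' vs 'i' = match
Position 3: 'f' vs 'v' = DIFFER
Total differences: 2

2


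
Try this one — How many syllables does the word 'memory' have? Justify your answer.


Break 'memory' into syllables: mem-o-ry -> mem | o | ry = 3 syllables

3 syllables


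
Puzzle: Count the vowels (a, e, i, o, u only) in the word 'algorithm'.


Vowels in 'algorithm': a, o, i = 3 vowels.

3


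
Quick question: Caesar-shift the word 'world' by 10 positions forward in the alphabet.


Shift each letter by 10: w -> g, o -> y, r -> b, l -> v, d -> n. Result: 'gybvn'.

gybvn


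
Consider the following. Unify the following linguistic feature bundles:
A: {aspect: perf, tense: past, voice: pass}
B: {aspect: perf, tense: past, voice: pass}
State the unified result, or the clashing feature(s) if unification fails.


Compare features:
aspect: A=perf vs B=perf -> unified: perf
tense: A=past vs B=past -> unified: past
voice: A=pass vs B=pass -> unified: pass
No clashes found.

Unified: {aspect: perf, tense: past, voice: pass}


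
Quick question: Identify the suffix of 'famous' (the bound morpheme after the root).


The word 'famous' = 'fame' (root) + '-ous' (suffix). The suffix is '-ous'.

ous


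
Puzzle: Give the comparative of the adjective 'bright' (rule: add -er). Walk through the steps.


Apply comparative formation (add -er): 'bright' -> 'brighter'.

brighter


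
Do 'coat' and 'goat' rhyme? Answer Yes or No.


Rime (stressed vowel + following sounds) of 'coat': -oat = /oʊt/
Rime of 'goat': -oat = /oʊt/
/oʊt/ and /oʊt/ are the same ending sound, so the words rhyme.

Yes


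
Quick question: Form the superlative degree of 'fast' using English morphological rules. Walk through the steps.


Apply superlative formation (add -est): 'fast' -> 'fastest'.

fastest


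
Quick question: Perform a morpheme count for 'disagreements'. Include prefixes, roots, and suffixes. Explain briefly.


Decomposition: dis- (prefix) + agree (root) + -ment (suffix) + -s (plural) = 4 morpheme(s)

4 morphemes


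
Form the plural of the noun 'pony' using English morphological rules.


Apply rule: Change -y to -ies (consonant + y). 'pony' becomes 'ponies'.

ponies


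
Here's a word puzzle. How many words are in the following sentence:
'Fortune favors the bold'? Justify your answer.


Split into words: Fortune | favors | the | bold = 4 words.

4


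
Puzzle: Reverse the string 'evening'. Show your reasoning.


Reverse 'evening' character by character: 'gnineve'.

gnineve


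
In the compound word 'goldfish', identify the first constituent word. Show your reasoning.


Split 'goldfish' into 'gold' + 'fish'. The first part is 'gold'.

gold


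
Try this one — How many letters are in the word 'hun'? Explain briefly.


Spell out 'hun' and number each letter: h(1), u(2), n(3). Total: 3 letters.

3


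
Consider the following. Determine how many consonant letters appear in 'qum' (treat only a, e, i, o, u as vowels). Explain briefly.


Consonants in 'qum': q, m = 2 consonants.

2


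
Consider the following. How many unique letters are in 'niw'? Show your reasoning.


Unique letters in 'niw': {i, n, w} = 3 distinct letters.

3


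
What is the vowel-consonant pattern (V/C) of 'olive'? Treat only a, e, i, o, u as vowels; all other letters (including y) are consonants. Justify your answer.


Letter mapping: o = V, l = C, i = V, v = C, e = V.

VCVCV


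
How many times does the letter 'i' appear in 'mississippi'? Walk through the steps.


Letter 'i' in 'mississippi': found at position(s) 2, 5, 8, 11 = 4 occurrence(s).

4


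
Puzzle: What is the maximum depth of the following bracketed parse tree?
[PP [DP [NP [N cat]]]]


Count bracket nesting levels:
'[' at pos 0: depth = 1
'[' at pos 4: depth = 2
'[' at pos 8: depth = 3
'[' at pos 12: depth = 4
Maximum depth reached: 4

4


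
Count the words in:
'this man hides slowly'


Split into words: this | man | hides | slowly = 4 words.

4


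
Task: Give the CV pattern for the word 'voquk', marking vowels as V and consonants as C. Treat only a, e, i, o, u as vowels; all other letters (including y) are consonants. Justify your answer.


Letter mapping: v = C, o = V, q = C, u = V, k = C.

CVCVC


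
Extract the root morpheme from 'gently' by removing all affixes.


Remove suffix '-ly' from 'gently' to get root 'gentle'.

gentle


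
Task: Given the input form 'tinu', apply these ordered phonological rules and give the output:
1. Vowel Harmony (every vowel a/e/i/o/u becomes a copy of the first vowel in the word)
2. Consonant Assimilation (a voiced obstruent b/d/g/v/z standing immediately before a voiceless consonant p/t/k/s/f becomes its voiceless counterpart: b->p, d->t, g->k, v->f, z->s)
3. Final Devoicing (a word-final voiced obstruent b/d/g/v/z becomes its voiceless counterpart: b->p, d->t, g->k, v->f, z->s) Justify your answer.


Starting form: 'tinu'
Rule 1: Vowel Harmony: all vowels become 'i' (matching first vowel). 'tinu' -> 'tini'
Rule 2: Consonant Assimilation: no voiced obstruent (b/d/g/v/z) stands immediately before a voiceless consonant (p/t/k/s/f). No change.
Rule 3: Final Devoicing: the word ends in the vowel 'i', not a consonant. No change.
Final form: 'tini'

tini


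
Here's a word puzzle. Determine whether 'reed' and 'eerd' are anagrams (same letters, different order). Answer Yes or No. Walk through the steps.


Sorted letters of 'reed': 'deer'
Sorted letters of 'eerd': 'deer'
They match.

Yes


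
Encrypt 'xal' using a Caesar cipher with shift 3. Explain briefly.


Shift each letter by 3: x -> a, a -> d, l -> o. Result: 'ado'.

ado


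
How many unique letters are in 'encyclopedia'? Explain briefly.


Unique letters in 'encyclopedia': {a, c, d, e, i, l, n, o, p, y} = 10 distinct letters.

10


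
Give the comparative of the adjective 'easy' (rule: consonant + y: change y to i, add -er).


Apply comparative formation (consonant + y: change y to i, add -er): 'easy' -> 'easier'.

easier


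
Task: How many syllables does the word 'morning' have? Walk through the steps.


Break 'morning' into syllables: morn-ing -> morn | ing = 2 syllables

2 syllables


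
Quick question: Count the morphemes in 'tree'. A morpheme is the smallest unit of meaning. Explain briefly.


Decomposition: tree (free morpheme) = 1 morpheme(s)

1 morphemes


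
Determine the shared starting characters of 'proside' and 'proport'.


Compare from the start: 3 characters match: 'pro'. Mismatch at position 4: 's' vs 'p'.

pro


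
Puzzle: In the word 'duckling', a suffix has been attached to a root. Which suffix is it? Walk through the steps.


The word 'duckling' = 'duck' (root) + '-ling' (suffix). The suffix is '-ling'.

ling


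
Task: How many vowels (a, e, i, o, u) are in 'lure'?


Vowels in 'lure': u, e = 2 vowels.

2


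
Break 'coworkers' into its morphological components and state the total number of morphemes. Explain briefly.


Step 1: Identify prefix: 'co' (meaning: together)
Step 2: Identify root: 'work'
Step 3: Identify suffix(es): 'er, s'
Decomposition: co- (prefix: together) + work (root) + -er (suffix: one who) + -s (plural)
Total morphemes: 4

4 morphemes (co- (prefix: together) + work (root) + -er (suffix: one who) + -s (plural))


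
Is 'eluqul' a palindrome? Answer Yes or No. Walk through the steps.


Forward: 'eluqul'
Reversed: 'luqule'
They differ.

No


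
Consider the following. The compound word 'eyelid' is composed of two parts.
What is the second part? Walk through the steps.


Split 'eyelid' into 'eye' + 'lid'. The second part is 'lid'.

lid


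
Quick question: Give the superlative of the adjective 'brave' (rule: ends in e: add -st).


Apply superlative formation (ends in e: add -st): 'brave' -> 'bravest'.

bravest


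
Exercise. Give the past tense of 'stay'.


Apply rule: Add -ed. 'stay' becomes 'stayed'.

stayed


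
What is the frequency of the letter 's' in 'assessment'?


Letter 's' in 'assessment': found at position(s) 2, 3, 5, 6 = 4 occurrence(s).

4


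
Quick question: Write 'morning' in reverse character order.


Reverse 'morning' character by character: 'gninrom'.

gninrom


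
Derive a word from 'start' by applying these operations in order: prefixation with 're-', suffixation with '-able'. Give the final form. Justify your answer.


Step 1: Add prefix 're-' to 'start' = 'restart'
Step 2: Add suffix '-able' to 'restart' = 'restartable'

restartable


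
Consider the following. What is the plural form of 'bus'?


Apply rule: Add -es (sibilant/fricative ending). 'bus' becomes 'buses'.

buses


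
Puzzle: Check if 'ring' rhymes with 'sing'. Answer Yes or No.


Rime (stressed vowel + following sounds) of 'ring': -ing = /ɪŋ/
Rime of 'sing': -ing = /ɪŋ/
/ɪŋ/ and /ɪŋ/ are the same ending sound, so the words rhyme.

Yes


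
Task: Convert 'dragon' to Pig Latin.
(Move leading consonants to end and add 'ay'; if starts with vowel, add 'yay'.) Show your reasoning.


'dragon': move consonant cluster 'dr' to end and add 'ay': 'agondray'.

agondray


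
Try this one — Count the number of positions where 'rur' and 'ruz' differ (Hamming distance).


Alignment:
Position 1: 'r' vs 'r' = match
Position 2: 'u' vs 'u' = match
Position 3: 'r' vs 'z' = DIFFER
Total differences: 1

1


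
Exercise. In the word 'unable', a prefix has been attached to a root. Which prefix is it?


The word 'unable' = 'un' (prefix) + 'able' (root). The prefix is 'un'.

un


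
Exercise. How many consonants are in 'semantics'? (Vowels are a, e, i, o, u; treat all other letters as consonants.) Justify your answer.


Consonants in 'semantics': s, m, n, t, c, s = 6 consonants.

6


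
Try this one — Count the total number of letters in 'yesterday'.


Spell out 'yesterday' and number each letter: y(1), e(2), s(3), t(4), e(5), r(6), d(7), a(8), y(9). Total: 9 letters.

9


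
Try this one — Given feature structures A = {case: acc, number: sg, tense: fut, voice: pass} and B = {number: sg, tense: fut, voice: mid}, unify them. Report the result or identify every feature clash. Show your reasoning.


Compare features:
case: A=acc vs B=_ -> unified: acc
number: A=sg vs B=sg -> unified: sg
tense: A=fut vs B=fut -> unified: fut
voice: A=pass vs B=mid -> CLASH
Clash detected on feature 'voice' (pass vs mid); unification fails.

CLASH on 'voice' (pass vs mid)


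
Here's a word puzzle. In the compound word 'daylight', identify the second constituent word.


Split 'daylight' into 'day' + 'light'. The second part is 'light'.

light


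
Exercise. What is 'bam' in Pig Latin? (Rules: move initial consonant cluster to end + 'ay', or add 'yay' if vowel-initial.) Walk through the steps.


'bam': move consonant cluster 'b' to end and add 'ay': 'ambay'.

ambay


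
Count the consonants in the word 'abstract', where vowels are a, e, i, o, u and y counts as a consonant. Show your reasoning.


Consonants in 'abstract': b, s, t, r, c, t = 6 consonants.

6


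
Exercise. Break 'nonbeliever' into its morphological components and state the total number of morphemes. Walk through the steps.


Step 1: Identify prefix: 'non' (meaning: not)
Step 2: Identify root: 'believe'
Step 3: Identify suffix(es): 'er'
Decomposition: non- (prefix: not) + believe (root) + -er (suffix: one who)
Total morphemes: 3

3 morphemes (non- (prefix: not) + believe (root) + -er (suffix: one who))


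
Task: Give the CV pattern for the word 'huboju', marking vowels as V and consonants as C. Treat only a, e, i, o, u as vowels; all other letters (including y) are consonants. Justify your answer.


Letter mapping: h = C, u = V, b = C, o = V, j = C, u = V.

CVCVCV


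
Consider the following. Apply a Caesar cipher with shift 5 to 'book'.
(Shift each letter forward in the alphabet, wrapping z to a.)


Shift each letter by 5: b -> g, o -> t, o -> t, k -> p. Result: 'gttp'.

gttp


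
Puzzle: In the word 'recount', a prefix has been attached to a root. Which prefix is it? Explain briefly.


The word 'recount' = 're' (prefix) + 'count' (root). The prefix is 're'.

re


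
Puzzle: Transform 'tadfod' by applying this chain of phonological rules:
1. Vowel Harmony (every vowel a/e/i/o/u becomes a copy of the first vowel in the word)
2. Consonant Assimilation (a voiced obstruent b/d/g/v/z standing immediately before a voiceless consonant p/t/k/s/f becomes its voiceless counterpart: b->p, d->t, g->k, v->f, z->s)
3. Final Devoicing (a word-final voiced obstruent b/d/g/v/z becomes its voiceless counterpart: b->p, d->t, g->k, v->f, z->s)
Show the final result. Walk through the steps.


Starting form: 'tadfod'
Rule 1: Vowel Harmony: all vowels become 'a' (matching first vowel). 'tadfod' -> 'tadfad'
Rule 2: Consonant Assimilation: voiced obstruent before voiceless consonant becomes voiceless ('df' -> 'tf'). 'tadfad' -> 'tatfad'
Rule 3: Final Devoicing: word-final voiced obstruent 'd' becomes voiceless 't'. 'tatfad' -> 'tatfat'
Final form: 'tatfat'

tatfat


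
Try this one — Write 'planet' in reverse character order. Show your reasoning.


Reverse 'planet' character by character: 'tenalp'.

tenalp


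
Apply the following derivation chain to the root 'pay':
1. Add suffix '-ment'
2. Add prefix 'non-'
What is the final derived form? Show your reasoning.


Step 1: Add suffix '-ment' to 'pay' = 'payment'
Step 2: Add prefix 'non-' to 'payment' = 'nonpayment'

nonpayment


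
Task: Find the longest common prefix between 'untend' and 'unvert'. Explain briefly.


Compare from the start: 2 characters match: 'un'. Mismatch at position 3: 't' vs 'v'.

un


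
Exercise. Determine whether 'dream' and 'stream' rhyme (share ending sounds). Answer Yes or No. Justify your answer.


Rime (stressed vowel + following sounds) of 'dream': -eam = /iːm/
Rime of 'stream': -eam = /iːm/
/iːm/ and /iːm/ are the same ending sound, so the words rhyme.

Yes


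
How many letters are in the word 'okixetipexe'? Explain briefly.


Spell out 'okixetipexe' and number each letter: o(1), k(2), i(3), x(4), e(5), t(6), i(7), p(8), e(9), x(10), e(11). Total: 11 letters.

11


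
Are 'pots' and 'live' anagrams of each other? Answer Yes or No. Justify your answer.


Sorted letters of 'pots': 'opst'
Sorted letters of 'live': 'eilv'
They do not match.

No


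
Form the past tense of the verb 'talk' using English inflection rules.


Apply rule: Add -ed. 'talk' becomes 'talked'.

talked


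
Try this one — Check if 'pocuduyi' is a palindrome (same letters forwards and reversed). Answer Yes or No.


Forward: 'pocuduyi'
Reversed: 'iyuducop'
They differ.

No


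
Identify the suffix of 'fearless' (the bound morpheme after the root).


The word 'fearless' = 'fear' (root) + '-less' (suffix). The suffix is '-less'.

less


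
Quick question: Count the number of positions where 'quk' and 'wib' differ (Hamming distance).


Alignment:
Position 1: 'q' vs 'w' = DIFFER
Position 2: 'u' vs 'i' = DIFFER
Position 3: 'k' vs 'b' = DIFFER
Total differences: 3

3


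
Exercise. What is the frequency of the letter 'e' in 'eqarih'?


Letter 'e' in 'eqarih': found at position(s) 1 = 1 occurrence(s).

1


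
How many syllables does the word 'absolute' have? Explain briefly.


Break 'absolute' into syllables: ab-so-lute -> ab | so | lute = 3 syllables

3 syllables


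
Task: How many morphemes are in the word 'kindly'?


Decomposition: kind (root) + -ly (suffix) = 2 morpheme(s)

2 morphemes


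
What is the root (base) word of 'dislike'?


Remove prefix 'dis' from 'dislike' to get root 'like'.

like


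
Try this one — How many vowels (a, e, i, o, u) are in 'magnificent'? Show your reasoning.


Vowels in 'magnificent': a, i, i, e = 4 vowels.

4


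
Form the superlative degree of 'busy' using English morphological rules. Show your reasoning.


Apply superlative formation (consonant + y: change y to i, add -est): 'busy' -> 'busiest'.

busiest


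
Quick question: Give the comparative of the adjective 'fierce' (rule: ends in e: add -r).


Apply comparative formation (ends in e: add -r): 'fierce' -> 'fiercer'.

fiercer


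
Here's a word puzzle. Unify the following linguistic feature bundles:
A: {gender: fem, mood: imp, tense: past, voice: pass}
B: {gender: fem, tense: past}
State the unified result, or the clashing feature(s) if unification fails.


Compare features:
gender: A=fem vs B=fem -> unified: fem
mood: A=imp vs B=_ -> unified: imp
tense: A=past vs B=past -> unified: past
voice: A=pass vs B=_ -> unified: pass
No clashes found.

Unified: {gender: fem, mood: imp, tense: past, voice: pass}


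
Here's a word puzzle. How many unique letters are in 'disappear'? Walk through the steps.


Unique letters in 'disappear': {a, d, e, i, p, r, s} = 7 distinct letters.

7


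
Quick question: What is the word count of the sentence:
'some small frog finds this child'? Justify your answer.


Split into words: some | small | frog | finds | this | child = 6 words.

6
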